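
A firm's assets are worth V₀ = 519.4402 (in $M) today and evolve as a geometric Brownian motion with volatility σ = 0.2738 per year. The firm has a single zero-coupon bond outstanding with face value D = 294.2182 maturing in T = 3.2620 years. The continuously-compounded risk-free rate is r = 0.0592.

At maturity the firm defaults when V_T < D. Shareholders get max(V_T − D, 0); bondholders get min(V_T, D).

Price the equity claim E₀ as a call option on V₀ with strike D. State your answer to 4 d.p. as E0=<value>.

E0=281.4791

d₁ = [ln(V₀/D) + (r + σ²/2)T] / (σ√T)
   = [ln(519.4402/294.2182) + (0.0592 + 0.5·0.2738²)·3.2620] / (0.2738·√3.2620)
   = [0.568430 + 0.315381] / 0.494510 = 1.787244
d₂ = d₁ − σ√T = 1.787244 − 0.494510 = 1.292734
N(d₁) = 0.963051,  N(d₂) = 0.901948,  e^(−rT) = 0.824391
E₀ = V₀·N(d₁) − D·e^(−rT)·N(d₂)
   = 519.4402·0.963051 − 294.2182·0.824391·0.901948 = 281.479062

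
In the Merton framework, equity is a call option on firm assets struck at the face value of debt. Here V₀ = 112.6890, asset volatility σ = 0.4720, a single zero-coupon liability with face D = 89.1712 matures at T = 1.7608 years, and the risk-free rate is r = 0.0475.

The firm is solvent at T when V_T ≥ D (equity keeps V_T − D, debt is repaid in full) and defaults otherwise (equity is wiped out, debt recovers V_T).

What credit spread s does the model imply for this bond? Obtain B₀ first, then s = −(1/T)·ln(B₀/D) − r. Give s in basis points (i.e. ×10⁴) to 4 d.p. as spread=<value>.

spread=856.7260

d₁ = [ln(V₀/D) + (r + σ²/2)T] / (σ√T)
   = [ln(112.6890/89.1712) + (0.0475 + 0.5·0.4720²)·1.7608] / (0.4720·√1.7608)
   = [0.234074 + 0.279777] / 0.626321 = 0.820427
d₂ = d₁ − σ√T = 0.820427 − 0.626321 = 0.194106
N(d₁) = 0.794014,  N(d₂) = 0.576954,  e^(−rT) = 0.919764
E₀ = V₀·N(d₁) − D·e^(−rT)·N(d₂)
   = 112.6890·0.794014 − 89.1712·0.919764·0.576954 = 42.156909
B₀ = V₀ − E₀ = 112.6890 − 42.156909 = 70.532091
spread = −(1/T)·ln(B₀/D) − r = −(1/1.7608)·ln(70.532091/89.1712) − 0.0475 = 0.08567260
in basis points: 0.08567260 × 10⁴ = 856.7260 bp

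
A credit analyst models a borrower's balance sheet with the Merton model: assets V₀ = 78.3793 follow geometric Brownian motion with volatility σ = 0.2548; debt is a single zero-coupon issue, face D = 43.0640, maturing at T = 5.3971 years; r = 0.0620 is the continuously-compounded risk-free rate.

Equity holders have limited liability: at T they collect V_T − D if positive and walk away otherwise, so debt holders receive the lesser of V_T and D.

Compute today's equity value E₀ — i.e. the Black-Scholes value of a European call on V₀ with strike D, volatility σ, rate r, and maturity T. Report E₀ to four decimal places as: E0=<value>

E0=48.2534

d₁ = [ln(V₀/D) + (r + σ²/2)T] / (σ√T)
   = [ln(78.3793/43.0640) + (0.0620 + 0.5·0.2548²)·5.3971] / (0.2548·√5.3971)
   = [0.598872 + 0.509818] / 0.591943 = 1.872970
d₂ = d₁ − σ√T = 1.872970 − 0.591943 = 1.281027
N(d₁) = 0.969464,  N(d₂) = 0.899908,  e^(−rT) = 0.715610
E₀ = V₀·N(d₁) − D·e^(−rT)·N(d₂)
   = 78.3793·0.969464 − 43.0640·0.715610·0.899908 = 48.253406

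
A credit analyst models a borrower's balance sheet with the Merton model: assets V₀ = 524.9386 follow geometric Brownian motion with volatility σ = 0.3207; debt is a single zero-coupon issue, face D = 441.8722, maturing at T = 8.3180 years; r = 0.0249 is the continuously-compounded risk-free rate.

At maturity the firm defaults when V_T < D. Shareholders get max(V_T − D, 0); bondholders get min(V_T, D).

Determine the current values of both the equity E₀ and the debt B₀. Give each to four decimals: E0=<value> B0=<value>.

d₁ = [ln(V₀/D) + (r + σ²/2)T] / (σ√T)
   = [ln(524.9386/441.8722) + (0.0249 + 0.5·0.3207²)·8.3180] / (0.3207·√8.3180)
   = [0.172261 + 0.634865] / 0.924929 = 0.872635
d₂ = d₁ − σ√T = 0.872635 − 0.924929 = -0.052294
N(d₁) = 0.808569,  N(d₂) = 0.479147,  e^(−rT) = 0.812924
E₀ = V₀·N(d₁) − D·e^(−rT)·N(d₂)
   = 524.9386·0.808569 − 441.8722·0.812924·0.479147 = 252.335403
B₀ = V₀ − E₀ = 524.9386 − 252.335403 = 272.603197

E0=252.3354 B0=272.6032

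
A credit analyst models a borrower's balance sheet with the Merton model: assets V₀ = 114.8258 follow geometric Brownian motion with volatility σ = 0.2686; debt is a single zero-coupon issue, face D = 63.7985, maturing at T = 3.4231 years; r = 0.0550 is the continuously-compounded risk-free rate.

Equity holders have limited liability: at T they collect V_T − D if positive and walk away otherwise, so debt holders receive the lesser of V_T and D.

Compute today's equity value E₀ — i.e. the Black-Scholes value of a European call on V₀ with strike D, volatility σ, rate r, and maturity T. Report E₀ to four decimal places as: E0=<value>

E0=62.9386

d₁ = [ln(V₀/D) + (r + σ²/2)T] / (σ√T)
   = [ln(114.8258/63.7985) + (0.0550 + 0.5·0.2686²)·3.4231] / (0.2686·√3.4231)
   = [0.587687 + 0.311752] / 0.496954 = 1.809904
d₂ = d₁ − σ√T = 1.809904 − 0.496954 = 1.312951
N(d₁) = 0.964845,  N(d₂) = 0.905400,  e^(−rT) = 0.828391
E₀ = V₀·N(d₁) − D·e^(−rT)·N(d₂)
   = 114.8258·0.964845 − 63.7985·0.828391·0.905400 = 62.938591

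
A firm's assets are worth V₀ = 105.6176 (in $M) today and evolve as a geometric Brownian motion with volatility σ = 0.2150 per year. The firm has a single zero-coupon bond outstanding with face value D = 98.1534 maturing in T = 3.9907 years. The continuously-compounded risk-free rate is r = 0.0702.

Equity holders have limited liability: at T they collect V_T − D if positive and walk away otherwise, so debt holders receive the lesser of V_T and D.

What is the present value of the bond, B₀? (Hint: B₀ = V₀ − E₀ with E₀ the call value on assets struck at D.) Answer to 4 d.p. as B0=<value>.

d₁ = [ln(V₀/D) + (r + σ²/2)T] / (σ√T)
   = [ln(105.6176/98.1534) + (0.0702 + 0.5·0.2150²)·3.9907] / (0.2150·√3.9907)
   = [0.073293 + 0.372382] / 0.429500 = 1.037662
d₂ = d₁ − σ√T = 1.037662 − 0.429500 = 0.608162
N(d₁) = 0.850286,  N(d₂) = 0.728460,  e^(−rT) = 0.755673
E₀ = V₀·N(d₁) − D·e^(−rT)·N(d₂)
   = 105.6176·0.850286 − 98.1534·0.755673·0.728460 = 35.773982
B₀ = V₀ − E₀ = 105.6176 − 35.773982 = 69.843618

B0=69.8436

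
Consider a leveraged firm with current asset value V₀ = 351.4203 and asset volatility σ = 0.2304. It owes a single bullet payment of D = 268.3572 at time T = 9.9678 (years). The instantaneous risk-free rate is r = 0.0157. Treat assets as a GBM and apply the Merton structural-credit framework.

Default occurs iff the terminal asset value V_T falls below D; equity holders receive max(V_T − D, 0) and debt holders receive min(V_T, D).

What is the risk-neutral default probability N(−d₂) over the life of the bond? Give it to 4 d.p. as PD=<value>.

PD=0.4121

d₁ = [ln(V₀/D) + (r + σ²/2)T] / (σ√T)
   = [ln(351.4203/268.3572) + (0.0157 + 0.5·0.2304²)·9.9678] / (0.2304·√9.9678)
   = [0.269664 + 0.421061] / 0.727415 = 0.949561
d₂ = d₁ − σ√T = 0.949561 − 0.727415 = 0.222146
risk-neutral PD = N(−d₂) = N(-0.222146) = 0.412100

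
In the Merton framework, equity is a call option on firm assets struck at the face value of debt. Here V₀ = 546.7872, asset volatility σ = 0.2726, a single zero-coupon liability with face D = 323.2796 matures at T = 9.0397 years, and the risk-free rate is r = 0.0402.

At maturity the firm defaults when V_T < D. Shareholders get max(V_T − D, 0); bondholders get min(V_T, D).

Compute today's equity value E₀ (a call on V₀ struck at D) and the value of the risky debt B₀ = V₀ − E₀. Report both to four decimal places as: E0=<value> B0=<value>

E0=341.2527 B0=205.5345

d₁ = [ln(V₀/D) + (r + σ²/2)T] / (σ√T)
   = [ln(546.7872/323.2796) + (0.0402 + 0.5·0.2726²)·9.0397] / (0.2726·√9.0397)
   = [0.525542 + 0.699269] / 0.819602 = 1.494398
d₂ = d₁ − σ√T = 1.494398 − 0.819602 = 0.674797
N(d₁) = 0.932464,  N(d₂) = 0.750098,  e^(−rT) = 0.695311
E₀ = V₀·N(d₁) − D·e^(−rT)·N(d₂)
   = 546.7872·0.932464 − 323.2796·0.695311·0.750098 = 341.252674
B₀ = V₀ − E₀ = 546.7872 − 341.252674 = 205.534526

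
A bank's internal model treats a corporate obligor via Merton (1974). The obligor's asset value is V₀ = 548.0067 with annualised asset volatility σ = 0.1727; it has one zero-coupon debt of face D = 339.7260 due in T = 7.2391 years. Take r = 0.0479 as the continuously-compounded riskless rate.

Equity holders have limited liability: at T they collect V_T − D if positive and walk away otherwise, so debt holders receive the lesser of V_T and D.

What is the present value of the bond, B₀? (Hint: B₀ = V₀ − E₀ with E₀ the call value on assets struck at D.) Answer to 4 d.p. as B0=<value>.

B0=237.6711

d₁ = [ln(V₀/D) + (r + σ²/2)T] / (σ√T)
   = [ln(548.0067/339.7260) + (0.0479 + 0.5·0.1727²)·7.2391] / (0.1727·√7.2391)
   = [0.478148 + 0.454707] / 0.464659 = 2.007611
d₂ = d₁ − σ√T = 2.007611 − 0.464659 = 1.542952
N(d₁) = 0.977658,  N(d₂) = 0.938579,  e^(−rT) = 0.706980
E₀ = V₀·N(d₁) − D·e^(−rT)·N(d₂)
   = 548.0067·0.977658 − 339.7260·0.706980·0.938579 = 310.335591
B₀ = V₀ − E₀ = 548.0067 − 310.335591 = 237.671109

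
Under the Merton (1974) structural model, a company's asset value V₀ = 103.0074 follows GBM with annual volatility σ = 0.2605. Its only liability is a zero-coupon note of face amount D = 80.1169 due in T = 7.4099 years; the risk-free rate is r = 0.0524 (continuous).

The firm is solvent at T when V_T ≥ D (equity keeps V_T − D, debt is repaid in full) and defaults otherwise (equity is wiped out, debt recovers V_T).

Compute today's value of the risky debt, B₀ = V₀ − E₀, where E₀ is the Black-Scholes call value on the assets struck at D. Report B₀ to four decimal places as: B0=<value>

d₁ = [ln(V₀/D) + (r + σ²/2)T] / (σ√T)
   = [ln(103.0074/80.1169) + (0.0524 + 0.5·0.2605²)·7.4099] / (0.2605·√7.4099)
   = [0.251314 + 0.639698] / 0.709110 = 1.256520
d₂ = d₁ − σ√T = 1.256520 − 0.709110 = 0.547410
N(d₁) = 0.895536,  N(d₂) = 0.707951,  e^(−rT) = 0.678223
E₀ = V₀·N(d₁) − D·e^(−rT)·N(d₂)
   = 103.0074·0.895536 − 80.1169·0.678223·0.707951 = 53.778809
B₀ = V₀ − E₀ = 103.0074 − 53.778809 = 49.228591

B0=49.2286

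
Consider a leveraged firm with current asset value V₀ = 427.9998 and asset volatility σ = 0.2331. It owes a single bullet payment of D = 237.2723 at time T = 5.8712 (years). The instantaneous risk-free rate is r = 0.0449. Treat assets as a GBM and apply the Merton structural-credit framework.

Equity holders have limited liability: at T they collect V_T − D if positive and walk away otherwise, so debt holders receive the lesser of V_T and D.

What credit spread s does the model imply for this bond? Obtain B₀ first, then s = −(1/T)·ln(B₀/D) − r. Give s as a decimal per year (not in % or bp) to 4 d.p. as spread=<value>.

d₁ = [ln(V₀/D) + (r + σ²/2)T] / (σ√T)
   = [ln(427.9998/237.2723) + (0.0449 + 0.5·0.2331²)·5.8712] / (0.2331·√5.8712)
   = [0.589914 + 0.423124] / 0.564814 = 1.793578
d₂ = d₁ − σ√T = 1.793578 − 0.564814 = 1.228764
N(d₁) = 0.963560,  N(d₂) = 0.890420,  e^(−rT) = 0.768268
E₀ = V₀·N(d₁) − D·e^(−rT)·N(d₂)
   = 427.9998·0.963560 − 237.2723·0.768268·0.890420 = 250.089928
B₀ = V₀ − E₀ = 427.9998 − 250.089928 = 177.909872
spread = −(1/T)·ln(B₀/D) − r = −(1/5.8712)·ln(177.909872/237.2723) − 0.0449 = 0.00414131

spread=0.0041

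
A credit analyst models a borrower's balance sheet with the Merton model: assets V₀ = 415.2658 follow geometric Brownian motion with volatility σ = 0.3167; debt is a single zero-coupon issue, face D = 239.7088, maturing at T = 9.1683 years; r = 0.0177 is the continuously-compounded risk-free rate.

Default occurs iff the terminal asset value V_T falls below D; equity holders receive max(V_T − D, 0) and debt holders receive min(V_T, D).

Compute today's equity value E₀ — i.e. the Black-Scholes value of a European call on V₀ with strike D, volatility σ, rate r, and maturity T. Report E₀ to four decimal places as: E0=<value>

d₁ = [ln(V₀/D) + (r + σ²/2)T] / (σ√T)
   = [ln(415.2658/239.7088) + (0.0177 + 0.5·0.3167²)·9.1683] / (0.3167·√9.1683)
   = [0.549494 + 0.622064] / 0.958942 = 1.221719
d₂ = d₁ − σ√T = 1.221719 − 0.958942 = 0.262777
N(d₁) = 0.889093,  N(d₂) = 0.603639,  e^(−rT) = 0.850204
E₀ = V₀·N(d₁) − D·e^(−rT)·N(d₂)
   = 415.2658·0.889093 − 239.7088·0.850204·0.603639 = 246.187537

E0=246.1875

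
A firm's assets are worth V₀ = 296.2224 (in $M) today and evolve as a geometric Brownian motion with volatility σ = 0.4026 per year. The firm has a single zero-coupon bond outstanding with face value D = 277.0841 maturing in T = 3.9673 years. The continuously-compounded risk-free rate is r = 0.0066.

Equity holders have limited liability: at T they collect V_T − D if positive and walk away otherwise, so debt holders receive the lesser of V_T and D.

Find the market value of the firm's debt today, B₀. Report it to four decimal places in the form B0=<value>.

d₁ = [ln(V₀/D) + (r + σ²/2)T] / (σ√T)
   = [ln(296.2224/277.0841) + (0.0066 + 0.5·0.4026²)·3.9673] / (0.4026·√3.9673)
   = [0.066789 + 0.347708] / 0.801902 = 0.516892
d₂ = d₁ − σ√T = 0.516892 − 0.801902 = -0.285010
N(d₁) = 0.697384,  N(d₂) = 0.387818,  e^(−rT) = 0.974156
E₀ = V₀·N(d₁) − D·e^(−rT)·N(d₂)
   = 296.2224·0.697384 − 277.0841·0.974156·0.387818 = 101.899748
B₀ = V₀ − E₀ = 296.2224 − 101.899748 = 194.322652

B0=194.3227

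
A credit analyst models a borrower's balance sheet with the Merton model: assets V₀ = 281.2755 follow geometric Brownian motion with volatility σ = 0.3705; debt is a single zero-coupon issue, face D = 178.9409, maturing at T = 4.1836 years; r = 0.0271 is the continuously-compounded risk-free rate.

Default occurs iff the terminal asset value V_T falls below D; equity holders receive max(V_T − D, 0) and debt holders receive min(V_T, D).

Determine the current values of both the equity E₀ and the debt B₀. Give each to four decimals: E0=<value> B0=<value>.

E0=141.8590 B0=139.4165

d₁ = [ln(V₀/D) + (r + σ²/2)T] / (σ√T)
   = [ln(281.2755/178.9409) + (0.0271 + 0.5·0.3705²)·4.1836] / (0.3705·√4.1836)
   = [0.452279 + 0.400517] / 0.757815 = 1.125336
d₂ = d₁ − σ√T = 1.125336 − 0.757815 = 0.367521
N(d₁) = 0.869777,  N(d₂) = 0.643385,  e^(−rT) = 0.892815
E₀ = V₀·N(d₁) − D·e^(−rT)·N(d₂)
   = 281.2755·0.869777 − 178.9409·0.892815·0.643385 = 141.858967
B₀ = V₀ − E₀ = 281.2755 − 141.858967 = 139.416533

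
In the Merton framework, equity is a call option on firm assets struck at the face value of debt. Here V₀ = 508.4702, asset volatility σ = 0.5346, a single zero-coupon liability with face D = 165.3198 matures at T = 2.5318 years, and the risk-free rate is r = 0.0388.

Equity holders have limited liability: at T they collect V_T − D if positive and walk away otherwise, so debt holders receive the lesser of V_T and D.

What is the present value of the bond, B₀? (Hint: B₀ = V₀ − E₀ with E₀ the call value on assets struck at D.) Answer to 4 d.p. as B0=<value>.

d₁ = [ln(V₀/D) + (r + σ²/2)T] / (σ√T)
   = [ln(508.4702/165.3198) + (0.0388 + 0.5·0.5346²)·2.5318] / (0.5346·√2.5318)
   = [1.123525 + 0.460024] / 0.850636 = 1.861607
d₂ = d₁ − σ√T = 1.861607 − 0.850636 = 1.010971
N(d₁) = 0.968671,  N(d₂) = 0.843985,  e^(−rT) = 0.906437
E₀ = V₀·N(d₁) − D·e^(−rT)·N(d₂)
   = 508.4702·0.968671 − 165.3198·0.906437·0.843985 = 366.067409
B₀ = V₀ − E₀ = 508.4702 − 366.067409 = 142.402791

B0=142.4028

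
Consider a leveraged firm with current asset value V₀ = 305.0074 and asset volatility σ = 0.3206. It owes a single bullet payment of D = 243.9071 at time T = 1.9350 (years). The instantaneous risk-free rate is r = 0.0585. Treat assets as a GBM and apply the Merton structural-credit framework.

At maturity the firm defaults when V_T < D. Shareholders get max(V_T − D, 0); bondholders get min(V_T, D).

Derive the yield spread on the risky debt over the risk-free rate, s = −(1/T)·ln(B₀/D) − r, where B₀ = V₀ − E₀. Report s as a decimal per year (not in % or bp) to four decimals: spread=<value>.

d₁ = [ln(V₀/D) + (r + σ²/2)T] / (σ√T)
   = [ln(305.0074/243.9071) + (0.0585 + 0.5·0.3206²)·1.9350] / (0.3206·√1.9350)
   = [0.223549 + 0.212641] / 0.445968 = 0.978074
d₂ = d₁ − σ√T = 0.978074 − 0.445968 = 0.532106
N(d₁) = 0.835981,  N(d₂) = 0.702674,  e^(−rT) = 0.892974
E₀ = V₀·N(d₁) − D·e^(−rT)·N(d₂)
   = 305.0074·0.835981 − 243.9071·0.892974·0.702674 = 101.936179
B₀ = V₀ − E₀ = 305.0074 − 101.936179 = 203.071221
spread = −(1/T)·ln(B₀/D) − r = −(1/1.9350)·ln(203.071221/243.9071) − 0.0585 = 0.03619284

spread=0.0362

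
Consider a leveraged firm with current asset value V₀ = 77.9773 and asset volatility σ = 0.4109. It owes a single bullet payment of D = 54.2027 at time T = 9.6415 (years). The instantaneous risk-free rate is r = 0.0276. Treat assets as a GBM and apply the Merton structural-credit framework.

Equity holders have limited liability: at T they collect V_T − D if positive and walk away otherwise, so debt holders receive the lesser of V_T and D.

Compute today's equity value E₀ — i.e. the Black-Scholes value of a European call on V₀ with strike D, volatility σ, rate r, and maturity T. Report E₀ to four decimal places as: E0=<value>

d₁ = [ln(V₀/D) + (r + σ²/2)T] / (σ√T)
   = [ln(77.9773/54.2027) + (0.0276 + 0.5·0.4109²)·9.6415] / (0.4109·√9.6415)
   = [0.363687 + 1.080035] / 1.275876 = 1.131554
d₂ = d₁ − σ√T = 1.131554 − 1.275876 = -0.144322
N(d₁) = 0.871089,  N(d₂) = 0.442623,  e^(−rT) = 0.766358
E₀ = V₀·N(d₁) − D·e^(−rT)·N(d₂)
   = 77.9773·0.871089 − 54.2027·0.766358·0.442623 = 49.539183

E0=49.5392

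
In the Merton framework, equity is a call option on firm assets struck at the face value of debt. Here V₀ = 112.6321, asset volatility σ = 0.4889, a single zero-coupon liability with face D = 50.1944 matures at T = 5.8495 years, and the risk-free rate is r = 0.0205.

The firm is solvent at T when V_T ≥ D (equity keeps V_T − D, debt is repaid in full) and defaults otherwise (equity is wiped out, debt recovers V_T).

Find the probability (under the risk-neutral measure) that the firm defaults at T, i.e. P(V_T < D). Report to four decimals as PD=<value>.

d₁ = [ln(V₀/D) + (r + σ²/2)T] / (σ√T)
   = [ln(112.6321/50.1944) + (0.0205 + 0.5·0.4889²)·5.8495] / (0.4889·√5.8495)
   = [0.808223 + 0.818998] / 1.182441 = 1.376154
d₂ = d₁ − σ√T = 1.376154 − 1.182441 = 0.193714
risk-neutral PD = N(−d₂) = N(-0.193714) = 0.423200

PD=0.4232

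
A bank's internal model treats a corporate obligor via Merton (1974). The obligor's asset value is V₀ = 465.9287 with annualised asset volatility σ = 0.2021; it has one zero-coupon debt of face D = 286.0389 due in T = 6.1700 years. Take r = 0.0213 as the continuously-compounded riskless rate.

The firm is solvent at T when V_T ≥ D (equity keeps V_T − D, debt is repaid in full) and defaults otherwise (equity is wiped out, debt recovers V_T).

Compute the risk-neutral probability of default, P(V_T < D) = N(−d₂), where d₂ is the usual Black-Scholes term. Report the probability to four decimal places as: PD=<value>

d₁ = [ln(V₀/D) + (r + σ²/2)T] / (σ√T)
   = [ln(465.9287/286.0389) + (0.0213 + 0.5·0.2021²)·6.1700] / (0.2021·√6.1700)
   = [0.487905 + 0.257426] / 0.502006 = 1.484705
d₂ = d₁ − σ√T = 1.484705 − 0.502006 = 0.982699
risk-neutral PD = N(−d₂) = N(-0.982699) = 0.162878

PD=0.1629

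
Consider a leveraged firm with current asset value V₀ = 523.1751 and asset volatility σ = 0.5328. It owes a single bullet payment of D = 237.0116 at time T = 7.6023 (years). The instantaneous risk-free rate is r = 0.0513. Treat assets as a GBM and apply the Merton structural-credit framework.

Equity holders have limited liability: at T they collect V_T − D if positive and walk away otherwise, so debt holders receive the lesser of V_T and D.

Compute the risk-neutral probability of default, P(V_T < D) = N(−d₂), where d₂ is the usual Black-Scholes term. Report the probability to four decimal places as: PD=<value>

PD=0.4721

d₁ = [ln(V₀/D) + (r + σ²/2)T] / (σ√T)
   = [ln(523.1751/237.0116) + (0.0513 + 0.5·0.5328²)·7.6023] / (0.5328·√7.6023)
   = [0.791807 + 1.469053] / 1.469050 = 1.538994
d₂ = d₁ − σ√T = 1.538994 − 1.469050 = 0.069943
risk-neutral PD = N(−d₂) = N(-0.069943) = 0.472119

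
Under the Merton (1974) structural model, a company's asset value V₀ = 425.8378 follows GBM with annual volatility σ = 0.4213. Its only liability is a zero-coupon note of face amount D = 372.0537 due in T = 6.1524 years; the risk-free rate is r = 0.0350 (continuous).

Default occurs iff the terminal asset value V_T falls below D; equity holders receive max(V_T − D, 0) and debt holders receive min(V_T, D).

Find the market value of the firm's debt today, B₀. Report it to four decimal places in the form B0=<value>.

d₁ = [ln(V₀/D) + (r + σ²/2)T] / (σ√T)
   = [ln(425.8378/372.0537) + (0.0350 + 0.5·0.4213²)·6.1524] / (0.4213·√6.1524)
   = [0.135020 + 0.761340] / 1.044994 = 0.857766
d₂ = d₁ − σ√T = 0.857766 − 1.044994 = -0.187228
N(d₁) = 0.804489,  N(d₂) = 0.425741,  e^(−rT) = 0.806272
E₀ = V₀·N(d₁) − D·e^(−rT)·N(d₂)
   = 425.8378·0.804489 − 372.0537·0.806272·0.425741 = 214.869593
B₀ = V₀ − E₀ = 425.8378 − 214.869593 = 210.968207

B0=210.9682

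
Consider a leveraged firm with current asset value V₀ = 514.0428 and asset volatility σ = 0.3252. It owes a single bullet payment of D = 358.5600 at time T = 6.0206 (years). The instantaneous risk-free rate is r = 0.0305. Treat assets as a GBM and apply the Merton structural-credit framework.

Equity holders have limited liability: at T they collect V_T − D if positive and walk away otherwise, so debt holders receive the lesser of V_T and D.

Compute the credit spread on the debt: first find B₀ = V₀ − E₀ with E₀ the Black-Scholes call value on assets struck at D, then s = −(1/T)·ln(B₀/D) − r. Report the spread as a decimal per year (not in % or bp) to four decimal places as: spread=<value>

d₁ = [ln(V₀/D) + (r + σ²/2)T] / (σ√T)
   = [ln(514.0428/358.5600) + (0.0305 + 0.5·0.3252²)·6.0206] / (0.3252·√6.0206)
   = [0.360211 + 0.501983] / 0.797940 = 1.080523
d₂ = d₁ − σ√T = 1.080523 − 0.797940 = 0.282583
N(d₁) = 0.860045,  N(d₂) = 0.611252,  e^(−rT) = 0.832245
E₀ = V₀·N(d₁) − D·e^(−rT)·N(d₂)
   = 514.0428·0.860045 − 358.5600·0.832245·0.611252 = 259.696636
B₀ = V₀ − E₀ = 514.0428 − 259.696636 = 254.346164
spread = −(1/T)·ln(B₀/D) − r = −(1/6.0206)·ln(254.346164/358.5600) − 0.0305 = 0.02653747

spread=0.0265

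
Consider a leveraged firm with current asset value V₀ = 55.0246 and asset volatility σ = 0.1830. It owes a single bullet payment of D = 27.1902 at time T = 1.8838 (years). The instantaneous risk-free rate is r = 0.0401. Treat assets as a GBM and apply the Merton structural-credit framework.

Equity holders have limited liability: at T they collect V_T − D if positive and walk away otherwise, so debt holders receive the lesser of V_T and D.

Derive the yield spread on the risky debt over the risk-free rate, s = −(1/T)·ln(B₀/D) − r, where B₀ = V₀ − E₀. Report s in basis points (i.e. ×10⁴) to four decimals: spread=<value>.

spread=0.5092

d₁ = [ln(V₀/D) + (r + σ²/2)T] / (σ√T)
   = [ln(55.0246/27.1902) + (0.0401 + 0.5·0.1830²)·1.8838] / (0.1830·√1.8838)
   = [0.704924 + 0.107084] / 0.251170 = 3.232894
d₂ = d₁ − σ√T = 3.232894 − 0.251170 = 2.981724
N(d₁) = 0.999387,  N(d₂) = 0.998567,  e^(−rT) = 0.927242
E₀ = V₀·N(d₁) − D·e^(−rT)·N(d₂)
   = 55.0246·0.999387 − 27.1902·0.927242·0.998567 = 29.815115
B₀ = V₀ − E₀ = 55.0246 − 29.815115 = 25.209485
spread = −(1/T)·ln(B₀/D) − r = −(1/1.8838)·ln(25.209485/27.1902) − 0.0401 = 0.00005092
in basis points: 0.00005092 × 10⁴ = 0.5092 bp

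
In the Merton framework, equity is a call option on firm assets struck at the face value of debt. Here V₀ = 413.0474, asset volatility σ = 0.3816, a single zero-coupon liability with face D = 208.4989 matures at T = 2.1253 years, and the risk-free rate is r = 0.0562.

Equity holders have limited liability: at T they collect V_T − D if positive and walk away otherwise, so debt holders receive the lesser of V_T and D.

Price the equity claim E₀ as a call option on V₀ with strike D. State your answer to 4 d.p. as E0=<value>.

E0=233.0024

d₁ = [ln(V₀/D) + (r + σ²/2)T] / (σ√T)
   = [ln(413.0474/208.4989) + (0.0562 + 0.5·0.3816²)·2.1253] / (0.3816·√2.1253)
   = [0.683629 + 0.274183] / 0.556312 = 1.721717
d₂ = d₁ − σ√T = 1.721717 − 0.556312 = 1.165405
N(d₁) = 0.957440,  N(d₂) = 0.878072,  e^(−rT) = 0.887416
E₀ = V₀·N(d₁) − D·e^(−rT)·N(d₂)
   = 413.0474·0.957440 − 208.4989·0.887416·0.878072 = 233.002430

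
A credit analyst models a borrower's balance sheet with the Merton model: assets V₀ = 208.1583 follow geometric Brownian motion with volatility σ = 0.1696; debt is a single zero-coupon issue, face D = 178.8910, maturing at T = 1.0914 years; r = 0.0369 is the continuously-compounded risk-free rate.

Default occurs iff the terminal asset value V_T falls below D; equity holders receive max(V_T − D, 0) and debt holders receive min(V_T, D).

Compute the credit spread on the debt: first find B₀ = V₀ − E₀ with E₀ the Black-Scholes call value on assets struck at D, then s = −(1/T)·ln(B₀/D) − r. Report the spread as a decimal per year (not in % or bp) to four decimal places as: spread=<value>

d₁ = [ln(V₀/D) + (r + σ²/2)T] / (σ√T)
   = [ln(208.1583/178.8910) + (0.0369 + 0.5·0.1696²)·1.0914] / (0.1696·√1.0914)
   = [0.151522 + 0.055969] / 0.177181 = 1.171069
d₂ = d₁ − σ√T = 1.171069 − 0.177181 = 0.993887
N(d₁) = 0.879214,  N(d₂) = 0.839861,  e^(−rT) = 0.960528
E₀ = V₀·N(d₁) − D·e^(−rT)·N(d₂)
   = 208.1583·0.879214 − 178.8910·0.960528·0.839861 = 38.702665
B₀ = V₀ − E₀ = 208.1583 − 38.702665 = 169.455635
spread = −(1/T)·ln(B₀/D) − r = −(1/1.0914)·ln(169.455635/178.8910) − 0.0369 = 0.01274773

spread=0.0127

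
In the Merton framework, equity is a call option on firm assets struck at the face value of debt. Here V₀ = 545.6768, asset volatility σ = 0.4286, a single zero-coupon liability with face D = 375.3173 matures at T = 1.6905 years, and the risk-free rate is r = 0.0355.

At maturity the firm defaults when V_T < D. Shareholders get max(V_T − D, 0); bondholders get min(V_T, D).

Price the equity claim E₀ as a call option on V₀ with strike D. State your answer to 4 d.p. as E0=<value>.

E0=222.0452

d₁ = [ln(V₀/D) + (r + σ²/2)T] / (σ√T)
   = [ln(545.6768/375.3173) + (0.0355 + 0.5·0.4286²)·1.6905] / (0.4286·√1.6905)
   = [0.374255 + 0.215283] / 0.557262 = 1.057919
d₂ = d₁ − σ√T = 1.057919 − 0.557262 = 0.500657
N(d₁) = 0.854954,  N(d₂) = 0.691694,  e^(−rT) = 0.941753
E₀ = V₀·N(d₁) − D·e^(−rT)·N(d₂)
   = 545.6768·0.854954 − 375.3173·0.941753·0.691694 = 222.045203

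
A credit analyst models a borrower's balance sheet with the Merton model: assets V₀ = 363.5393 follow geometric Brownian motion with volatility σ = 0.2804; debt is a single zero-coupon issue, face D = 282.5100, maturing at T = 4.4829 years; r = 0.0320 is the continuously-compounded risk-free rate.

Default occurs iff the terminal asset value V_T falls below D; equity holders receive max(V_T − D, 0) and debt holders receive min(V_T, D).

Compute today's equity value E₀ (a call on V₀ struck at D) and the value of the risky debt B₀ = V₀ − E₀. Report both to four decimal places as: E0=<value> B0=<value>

d₁ = [ln(V₀/D) + (r + σ²/2)T] / (σ√T)
   = [ln(363.5393/282.5100) + (0.0320 + 0.5·0.2804²)·4.4829] / (0.2804·√4.4829)
   = [0.252173 + 0.319685] / 0.593687 = 0.963232
d₂ = d₁ − σ√T = 0.963232 − 0.593687 = 0.369545
N(d₁) = 0.832284,  N(d₂) = 0.644139,  e^(−rT) = 0.866362
E₀ = V₀·N(d₁) − D·e^(−rT)·N(d₂)
   = 363.5393·0.832284 − 282.5100·0.866362·0.644139 = 144.911265
B₀ = V₀ − E₀ = 363.5393 − 144.911265 = 218.628035

E0=144.9113 B0=218.6280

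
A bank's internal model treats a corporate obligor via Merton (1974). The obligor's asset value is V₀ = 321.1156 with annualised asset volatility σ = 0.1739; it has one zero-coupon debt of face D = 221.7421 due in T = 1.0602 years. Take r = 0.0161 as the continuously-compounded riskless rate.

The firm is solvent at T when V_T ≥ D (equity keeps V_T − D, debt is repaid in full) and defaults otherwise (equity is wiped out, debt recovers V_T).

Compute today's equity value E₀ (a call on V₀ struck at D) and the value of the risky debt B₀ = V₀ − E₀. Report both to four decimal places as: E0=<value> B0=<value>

E0=103.3824 B0=217.7332

d₁ = [ln(V₀/D) + (r + σ²/2)T] / (σ√T)
   = [ln(321.1156/221.7421) + (0.0161 + 0.5·0.1739²)·1.0602] / (0.1739·√1.0602)
   = [0.370286 + 0.033100] / 0.179058 = 2.252826
d₂ = d₁ − σ√T = 2.252826 − 0.179058 = 2.073768
N(d₁) = 0.987865,  N(d₂) = 0.980950,  e^(−rT) = 0.983076
E₀ = V₀·N(d₁) − D·e^(−rT)·N(d₂)
   = 321.1156·0.987865 − 221.7421·0.983076·0.980950 = 103.382375
B₀ = V₀ − E₀ = 321.1156 − 103.382375 = 217.733225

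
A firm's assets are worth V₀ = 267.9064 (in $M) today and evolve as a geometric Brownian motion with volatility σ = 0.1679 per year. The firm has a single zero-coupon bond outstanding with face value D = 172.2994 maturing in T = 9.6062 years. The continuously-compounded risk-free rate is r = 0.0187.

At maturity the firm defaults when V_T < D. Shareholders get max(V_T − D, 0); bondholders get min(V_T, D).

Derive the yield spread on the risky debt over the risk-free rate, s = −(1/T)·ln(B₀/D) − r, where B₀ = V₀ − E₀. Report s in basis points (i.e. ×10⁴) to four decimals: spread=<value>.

spread=41.9088

d₁ = [ln(V₀/D) + (r + σ²/2)T] / (σ√T)
   = [ln(267.9064/172.2994) + (0.0187 + 0.5·0.1679²)·9.6062] / (0.1679·√9.6062)
   = [0.441404 + 0.315037] / 0.520387 = 1.453613
d₂ = d₁ − σ√T = 1.453613 − 0.520387 = 0.933226
N(d₁) = 0.926973,  N(d₂) = 0.824648,  e^(−rT) = 0.835574
E₀ = V₀·N(d₁) − D·e^(−rT)·N(d₂)
   = 267.9064·0.926973 − 172.2994·0.835574·0.824648 = 129.618286
B₀ = V₀ − E₀ = 267.9064 − 129.618286 = 138.288114
spread = −(1/T)·ln(B₀/D) − r = −(1/9.6062)·ln(138.288114/172.2994) − 0.0187 = 0.00419088
in basis points: 0.00419088 × 10⁴ = 41.9088 bp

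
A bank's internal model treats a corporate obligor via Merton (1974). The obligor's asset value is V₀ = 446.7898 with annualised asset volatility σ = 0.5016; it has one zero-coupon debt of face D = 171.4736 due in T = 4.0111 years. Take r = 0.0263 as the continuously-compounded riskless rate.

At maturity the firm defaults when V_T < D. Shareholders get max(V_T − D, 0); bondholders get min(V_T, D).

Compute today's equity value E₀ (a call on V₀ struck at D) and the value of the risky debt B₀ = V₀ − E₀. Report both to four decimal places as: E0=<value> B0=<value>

d₁ = [ln(V₀/D) + (r + σ²/2)T] / (σ√T)
   = [ln(446.7898/171.4736) + (0.0263 + 0.5·0.5016²)·4.0111] / (0.5016·√4.0111)
   = [0.957659 + 0.610093] / 1.004591 = 1.560588
d₂ = d₁ − σ√T = 1.560588 − 1.004591 = 0.555997
N(d₁) = 0.940689,  N(d₂) = 0.710893,  e^(−rT) = 0.899882
E₀ = V₀·N(d₁) − D·e^(−rT)·N(d₂)
   = 446.7898·0.940689 − 171.4736·0.899882·0.710893 = 310.595362
B₀ = V₀ − E₀ = 446.7898 − 310.595362 = 136.194438

E0=310.5954 B0=136.1944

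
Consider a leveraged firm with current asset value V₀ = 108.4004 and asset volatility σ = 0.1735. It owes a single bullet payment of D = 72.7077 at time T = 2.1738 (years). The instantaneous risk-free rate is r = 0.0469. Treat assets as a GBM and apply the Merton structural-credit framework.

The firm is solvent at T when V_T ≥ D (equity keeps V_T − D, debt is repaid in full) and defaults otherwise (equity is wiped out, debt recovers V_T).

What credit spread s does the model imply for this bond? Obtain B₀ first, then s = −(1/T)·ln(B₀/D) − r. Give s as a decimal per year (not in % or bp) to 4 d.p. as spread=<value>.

d₁ = [ln(V₀/D) + (r + σ²/2)T] / (σ√T)
   = [ln(108.4004/72.7077) + (0.0469 + 0.5·0.1735²)·2.1738] / (0.1735·√2.1738)
   = [0.399384 + 0.134669] / 0.255805 = 2.087737
d₂ = d₁ − σ√T = 2.087737 − 0.255805 = 1.831932
N(d₁) = 0.981589,  N(d₂) = 0.966519,  e^(−rT) = 0.903074
E₀ = V₀·N(d₁) − D·e^(−rT)·N(d₂)
   = 108.4004·0.981589 − 72.7077·0.903074·0.966519 = 42.942621
B₀ = V₀ − E₀ = 108.4004 − 42.942621 = 65.457779
spread = −(1/T)·ln(B₀/D) − r = −(1/2.1738)·ln(65.457779/72.7077) − 0.0469 = 0.00142181

spread=0.0014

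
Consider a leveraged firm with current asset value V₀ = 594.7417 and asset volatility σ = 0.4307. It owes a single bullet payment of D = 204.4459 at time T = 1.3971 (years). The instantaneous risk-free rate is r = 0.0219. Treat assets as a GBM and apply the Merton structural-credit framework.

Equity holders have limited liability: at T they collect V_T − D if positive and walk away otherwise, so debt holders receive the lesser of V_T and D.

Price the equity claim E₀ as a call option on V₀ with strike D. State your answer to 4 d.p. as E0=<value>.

d₁ = [ln(V₀/D) + (r + σ²/2)T] / (σ√T)
   = [ln(594.7417/204.4459) + (0.0219 + 0.5·0.4307²)·1.3971] / (0.4307·√1.3971)
   = [1.067824 + 0.160179] / 0.509083 = 2.412186
d₂ = d₁ − σ√T = 2.412186 − 0.509083 = 1.903103
N(d₁) = 0.992071,  N(d₂) = 0.971486,  e^(−rT) = 0.969867
E₀ = V₀·N(d₁) − D·e^(−rT)·N(d₂)
   = 594.7417·0.992071 − 204.4459·0.969867·0.971486 = 397.394753

E0=397.3948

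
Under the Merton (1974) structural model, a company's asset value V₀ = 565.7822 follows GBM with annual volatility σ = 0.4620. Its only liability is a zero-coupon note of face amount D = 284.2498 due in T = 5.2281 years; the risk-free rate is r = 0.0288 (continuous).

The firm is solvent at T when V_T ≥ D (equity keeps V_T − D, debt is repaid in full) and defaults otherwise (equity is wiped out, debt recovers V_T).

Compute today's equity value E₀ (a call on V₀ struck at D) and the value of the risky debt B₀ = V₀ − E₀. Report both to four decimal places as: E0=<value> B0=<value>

E0=365.2478 B0=200.5344

d₁ = [ln(V₀/D) + (r + σ²/2)T] / (σ√T)
   = [ln(565.7822/284.2498) + (0.0288 + 0.5·0.4620²)·5.2281] / (0.4620·√5.2281)
   = [0.688356 + 0.708523] / 1.056365 = 1.322345
d₂ = d₁ − σ√T = 1.322345 − 1.056365 = 0.265980
N(d₁) = 0.906973,  N(d₂) = 0.604873,  e^(−rT) = 0.860218
E₀ = V₀·N(d₁) − D·e^(−rT)·N(d₂)
   = 565.7822·0.906973 − 284.2498·0.860218·0.604873 = 365.247805
B₀ = V₀ − E₀ = 565.7822 − 365.247805 = 200.534395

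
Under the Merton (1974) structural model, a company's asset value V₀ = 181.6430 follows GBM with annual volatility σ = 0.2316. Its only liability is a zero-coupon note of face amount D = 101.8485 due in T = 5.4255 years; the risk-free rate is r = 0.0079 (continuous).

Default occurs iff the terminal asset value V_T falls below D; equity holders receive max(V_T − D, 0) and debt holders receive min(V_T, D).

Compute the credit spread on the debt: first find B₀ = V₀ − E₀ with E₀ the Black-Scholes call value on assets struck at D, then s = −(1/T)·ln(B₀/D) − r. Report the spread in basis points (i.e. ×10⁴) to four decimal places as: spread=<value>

spread=83.7975

d₁ = [ln(V₀/D) + (r + σ²/2)T] / (σ√T)
   = [ln(181.6430/101.8485) + (0.0079 + 0.5·0.2316²)·5.4255] / (0.2316·√5.4255)
   = [0.578557 + 0.188369] / 0.539459 = 1.421658
d₂ = d₁ − σ√T = 1.421658 − 0.539459 = 0.882199
N(d₁) = 0.922437,  N(d₂) = 0.811165,  e^(−rT) = 0.958044
E₀ = V₀·N(d₁) − D·e^(−rT)·N(d₂)
   = 181.6430·0.922437 − 101.8485·0.958044·0.811165 = 88.404511
B₀ = V₀ − E₀ = 181.6430 − 88.404511 = 93.238489
spread = −(1/T)·ln(B₀/D) − r = −(1/5.4255)·ln(93.238489/101.8485) − 0.0079 = 0.00837975
in basis points: 0.00837975 × 10⁴ = 83.7975 bp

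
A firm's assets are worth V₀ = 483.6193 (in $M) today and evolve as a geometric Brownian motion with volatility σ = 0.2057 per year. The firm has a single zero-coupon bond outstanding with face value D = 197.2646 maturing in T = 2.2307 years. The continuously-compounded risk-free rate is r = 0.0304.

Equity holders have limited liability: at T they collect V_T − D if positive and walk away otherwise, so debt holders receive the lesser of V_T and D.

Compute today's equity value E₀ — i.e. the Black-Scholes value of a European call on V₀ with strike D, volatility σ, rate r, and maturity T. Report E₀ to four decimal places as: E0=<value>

d₁ = [ln(V₀/D) + (r + σ²/2)T] / (σ√T)
   = [ln(483.6193/197.2646) + (0.0304 + 0.5·0.2057²)·2.2307] / (0.2057·√2.2307)
   = [0.896752 + 0.115007] / 0.307224 = 3.293230
d₂ = d₁ − σ√T = 3.293230 − 0.307224 = 2.986006
N(d₁) = 0.999505,  N(d₂) = 0.998587,  e^(−rT) = 0.934435
E₀ = V₀·N(d₁) − D·e^(−rT)·N(d₂)
   = 483.6193·0.999505 − 197.2646·0.934435·0.998587 = 299.309373

E0=299.3094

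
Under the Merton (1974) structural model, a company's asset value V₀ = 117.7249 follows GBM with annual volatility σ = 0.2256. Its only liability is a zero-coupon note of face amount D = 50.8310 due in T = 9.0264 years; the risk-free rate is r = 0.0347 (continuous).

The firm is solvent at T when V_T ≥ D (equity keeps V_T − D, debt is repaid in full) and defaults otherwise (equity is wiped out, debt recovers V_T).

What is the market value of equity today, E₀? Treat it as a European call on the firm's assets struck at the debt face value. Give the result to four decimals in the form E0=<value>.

d₁ = [ln(V₀/D) + (r + σ²/2)T] / (σ√T)
   = [ln(117.7249/50.8310) + (0.0347 + 0.5·0.2256²)·9.0264] / (0.2256·√9.0264)
   = [0.839844 + 0.542917] / 0.677792 = 2.040097
d₂ = d₁ − σ√T = 2.040097 − 0.677792 = 1.362305
N(d₁) = 0.979330,  N(d₂) = 0.913449,  e^(−rT) = 0.731092
E₀ = V₀·N(d₁) − D·e^(−rT)·N(d₂)
   = 117.7249·0.979330 − 50.8310·0.731092·0.913449 = 81.345767

E0=81.3458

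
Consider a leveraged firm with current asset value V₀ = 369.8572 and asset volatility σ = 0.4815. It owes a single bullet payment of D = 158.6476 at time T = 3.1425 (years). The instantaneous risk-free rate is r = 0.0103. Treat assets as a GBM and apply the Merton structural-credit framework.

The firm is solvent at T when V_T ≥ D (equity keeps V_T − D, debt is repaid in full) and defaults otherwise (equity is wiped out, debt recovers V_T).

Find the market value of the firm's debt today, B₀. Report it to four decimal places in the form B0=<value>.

d₁ = [ln(V₀/D) + (r + σ²/2)T] / (σ√T)
   = [ln(369.8572/158.6476) + (0.0103 + 0.5·0.4815²)·3.1425] / (0.4815·√3.1425)
   = [0.846432 + 0.396650] / 0.853560 = 1.456350
d₂ = d₁ − σ√T = 1.456350 − 0.853560 = 0.602790
N(d₁) = 0.927352,  N(d₂) = 0.726676,  e^(−rT) = 0.968150
E₀ = V₀·N(d₁) − D·e^(−rT)·N(d₂)
   = 369.8572·0.927352 − 158.6476·0.968150·0.726676 = 231.374235
B₀ = V₀ − E₀ = 369.8572 − 231.374235 = 138.482965

B0=138.4830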